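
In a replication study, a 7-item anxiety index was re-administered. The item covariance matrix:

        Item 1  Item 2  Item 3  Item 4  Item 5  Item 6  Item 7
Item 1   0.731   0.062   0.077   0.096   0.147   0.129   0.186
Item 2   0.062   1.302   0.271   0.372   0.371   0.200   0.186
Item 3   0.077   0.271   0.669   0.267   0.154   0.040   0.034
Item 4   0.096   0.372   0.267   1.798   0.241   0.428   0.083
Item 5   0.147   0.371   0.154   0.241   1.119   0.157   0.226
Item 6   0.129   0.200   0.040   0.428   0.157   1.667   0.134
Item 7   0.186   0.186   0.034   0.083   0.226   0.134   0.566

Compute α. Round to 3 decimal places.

ΣVar(i) = 0.731 + 1.302 + 0.669 + 1.798 + 1.119 + 1.667 + 0.566 = 7.852
Sum of the distinct covariances = 3.861
Var(T) = 7.852 + 2 × 3.861 = 15.574
α = (k/(k−1))·(1 − ΣVar(i)/Var(T)) = (7/6)·(1 − 7.852/15.574) = 0.578

α = 0.578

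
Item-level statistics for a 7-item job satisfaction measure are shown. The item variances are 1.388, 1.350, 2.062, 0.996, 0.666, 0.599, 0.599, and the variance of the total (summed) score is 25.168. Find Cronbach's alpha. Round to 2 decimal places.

Cronbach's alpha = 0.81

Σσᵢ² = 1.388 + 1.350 + 2.062 + 0.996 + 0.666 + 0.599 + 0.599 = 7.660
α = (k/(k−1))·(1 − Σσᵢ²/Var(T)) = (7/6)·(1 − 7.660/25.168) = 0.81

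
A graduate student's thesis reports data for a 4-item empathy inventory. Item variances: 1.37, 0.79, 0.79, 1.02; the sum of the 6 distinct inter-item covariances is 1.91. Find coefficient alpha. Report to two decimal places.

Σσᵢ² = 1.37 + 0.79 + 0.79 + 1.02 = 3.97
Sum of distinct covariances = 1.91
total variance = Σσᵢ² + 2·Σcov = 3.97 + 2 × 1.91 = 7.79
α = (4/3)·(1 − 3.97/7.79) = 0.65

coefficient alpha = 0.65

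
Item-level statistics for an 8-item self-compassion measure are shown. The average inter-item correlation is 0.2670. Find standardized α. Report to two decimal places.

standardized α = 0.74

Standardized α = k·r̄ / (1 + (k−1)·r̄) = 8 × 0.2670 / (1 + 7 × 0.2670)
  = 2.1360 / 2.8690 = 0.74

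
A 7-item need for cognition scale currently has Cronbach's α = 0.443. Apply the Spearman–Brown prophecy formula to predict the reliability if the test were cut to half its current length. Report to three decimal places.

predicted reliability = 0.285

Length factor m = 1/2
α' = m·α / (1 − (1−m)·α)
   = 1/2 × 0.443 / (1 − (1 − 1/2) × 0.443)
   = 0.2215 / 0.7785 = 0.285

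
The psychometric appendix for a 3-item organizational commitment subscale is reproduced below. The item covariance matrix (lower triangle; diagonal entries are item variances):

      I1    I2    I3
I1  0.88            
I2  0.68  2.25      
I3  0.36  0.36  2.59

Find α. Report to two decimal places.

α = 0.49

Σσᵢ² = 0.88 + 2.25 + 2.59 = 5.72
Sum of off-diagonal covariances = 1.40
σ²_total = 5.72 + 2 × 1.40 = 8.52
α = (k/(k−1))·(1 − Σσᵢ²/σ²_total) = (3/2)·(1 − 5.72/8.52) = 0.49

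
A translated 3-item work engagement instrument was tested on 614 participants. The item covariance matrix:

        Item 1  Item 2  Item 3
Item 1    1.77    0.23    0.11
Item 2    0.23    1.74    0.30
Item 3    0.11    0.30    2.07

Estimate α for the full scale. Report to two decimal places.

Σσ²ᵢ = 1.77 + 1.74 + 2.07 = 5.58
Sum of off-diagonal covariances = 0.64
total variance = 5.58 + 2 × 0.64 = 6.86
α = (k/(k−1))·(1 − Σσ²ᵢ/total variance) = (3/2)·(1 − 5.58/6.86) = 0.28

α = 0.28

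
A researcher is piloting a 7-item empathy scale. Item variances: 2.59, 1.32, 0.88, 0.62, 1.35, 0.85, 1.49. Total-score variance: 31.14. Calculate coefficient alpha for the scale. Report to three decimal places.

coefficient alpha = 0.826

ΣVar(i) = 2.59 + 1.32 + 0.88 + 0.62 + 1.35 + 0.85 + 1.49 = 9.10
α = (k/(k−1))·(1 − ΣVar(i)/σ²_T) = (7/6)·(1 − 9.10/31.14) = 0.826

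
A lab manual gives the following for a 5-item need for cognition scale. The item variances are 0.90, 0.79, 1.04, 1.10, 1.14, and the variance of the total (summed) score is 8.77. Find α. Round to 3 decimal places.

α = 0.542

ΣVar(i) = 0.90 + 0.79 + 1.04 + 1.10 + 1.14 = 4.97
α = (k/(k−1))·(1 − ΣVar(i)/total variance) = (5/4)·(1 − 4.97/8.77) = 0.542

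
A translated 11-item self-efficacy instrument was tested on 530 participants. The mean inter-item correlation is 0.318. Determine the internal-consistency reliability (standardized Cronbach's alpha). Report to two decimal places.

standardized Cronbach's alpha = 0.84

Standardized α = k·r̄ / (1 + (k−1)·r̄) = 11 × 0.318 / (1 + 10 × 0.318)
  = 3.4980 / 4.1800 = 0.84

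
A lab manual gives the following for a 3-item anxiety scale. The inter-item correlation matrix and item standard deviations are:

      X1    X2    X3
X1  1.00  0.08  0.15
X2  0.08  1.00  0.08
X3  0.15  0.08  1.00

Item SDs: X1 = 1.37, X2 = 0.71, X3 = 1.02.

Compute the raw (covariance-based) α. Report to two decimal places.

Σσ²ᵢ = 1.37² + 0.71² + 1.02² = 3.4214
Covariances σ_ij = r_ij · s_i · s_j:
  σ(X1,X2) = 0.08 × 1.37 × 0.71 = 0.0778
  σ(X1,X3) = 0.15 × 1.37 × 1.02 = 0.2096
  σ(X2,X3) = 0.08 × 0.71 × 1.02 = 0.0579
σ²_T = Σσ²ᵢ + 2·Σσ_ij = 3.4214 + 2 × 0.3453 = 4.1120
α = (3/2)·(1 − 3.4214/4.1120) = 0.25

α = 0.25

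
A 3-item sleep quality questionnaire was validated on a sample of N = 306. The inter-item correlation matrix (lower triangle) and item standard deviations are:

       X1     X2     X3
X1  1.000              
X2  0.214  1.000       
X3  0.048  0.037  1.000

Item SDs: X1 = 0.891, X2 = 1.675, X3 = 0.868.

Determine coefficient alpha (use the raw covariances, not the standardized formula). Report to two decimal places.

α = 0.24

Σσ²ᵢ = 0.891² + 1.675² + 0.868² = 4.3529
Covariances σ_ij = r_ij · s_i · s_j:
  σ(X1,X2) = 0.214 × 0.891 × 1.675 = 0.3194
  σ(X1,X3) = 0.048 × 0.891 × 0.868 = 0.0371
  σ(X2,X3) = 0.037 × 1.675 × 0.868 = 0.0538
σ²_T = Σσ²ᵢ + 2·Σσ_ij = 4.3529 + 2 × 0.4103 = 5.1735
α = (3/2)·(1 − 4.3529/5.1735) = 0.24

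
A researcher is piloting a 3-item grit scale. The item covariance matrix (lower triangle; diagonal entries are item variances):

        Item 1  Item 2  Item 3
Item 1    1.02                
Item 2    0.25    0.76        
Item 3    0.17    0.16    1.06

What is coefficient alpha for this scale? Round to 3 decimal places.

Σσ²ᵢ = 1.02 + 0.76 + 1.06 = 2.84
Sum of the distinct covariances = 0.58
total variance = 2.84 + 2 × 0.58 = 4.00
α = (k/(k−1))·(1 − Σσ²ᵢ/total variance) = (3/2)·(1 − 2.84/4.00) = 0.435

α = 0.435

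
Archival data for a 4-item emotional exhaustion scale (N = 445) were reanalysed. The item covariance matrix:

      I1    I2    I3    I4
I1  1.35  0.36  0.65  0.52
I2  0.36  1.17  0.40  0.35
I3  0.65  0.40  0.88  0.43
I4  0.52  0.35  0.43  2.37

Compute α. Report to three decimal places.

Σσ²ᵢ = 1.35 + 1.17 + 0.88 + 2.37 = 5.77
Σ_{i<j} σ_ij = 2.71
total variance = 5.77 + 2 × 2.71 = 11.19
α = (k/(k−1))·(1 − Σσ²ᵢ/total variance) = (4/3)·(1 − 5.77/11.19) = 0.646

α = 0.646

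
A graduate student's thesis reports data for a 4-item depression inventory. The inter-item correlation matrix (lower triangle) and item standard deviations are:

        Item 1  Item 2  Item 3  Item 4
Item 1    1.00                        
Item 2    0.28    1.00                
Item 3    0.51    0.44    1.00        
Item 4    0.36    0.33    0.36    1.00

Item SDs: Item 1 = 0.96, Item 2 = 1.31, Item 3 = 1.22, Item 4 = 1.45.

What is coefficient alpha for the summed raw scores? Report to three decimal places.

α = 0.698

Σσ²ᵢ = 0.96² + 1.31² + 1.22² + 1.45² = 6.2286
Covariances σ_ij = r_ij · s_i · s_j:
  σ(Item 1,Item 2) = 0.28 × 0.96 × 1.31 = 0.3521
  σ(Item 1,Item 3) = 0.51 × 0.96 × 1.22 = 0.5973
  σ(Item 1,Item 4) = 0.36 × 0.96 × 1.45 = 0.5011
  σ(Item 2,Item 3) = 0.44 × 1.31 × 1.22 = 0.7032
  σ(Item 2,Item 4) = 0.33 × 1.31 × 1.45 = 0.6268
  σ(Item 3,Item 4) = 0.36 × 1.22 × 1.45 = 0.6368
σ²_T = Σσ²ᵢ + 2·Σσ_ij = 6.2286 + 2 × 3.4173 = 13.0632
α = (4/3)·(1 − 6.2286/13.0632) = 0.698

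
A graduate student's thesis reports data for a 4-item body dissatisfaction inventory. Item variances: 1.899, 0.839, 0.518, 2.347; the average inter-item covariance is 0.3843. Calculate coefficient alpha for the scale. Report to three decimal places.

coefficient alpha = 0.602

Σσ²ᵢ = 1.899 + 0.839 + 0.518 + 2.347 = 5.603
Sum of the 6 distinct covariances = 6 × 0.3843 = 2.3058
σ²_T = Σσ²ᵢ + 2·Σcov = 5.603 + 2 × 2.3058 = 10.2146
α = (4/3)·(1 − 5.603/10.2146) = 0.602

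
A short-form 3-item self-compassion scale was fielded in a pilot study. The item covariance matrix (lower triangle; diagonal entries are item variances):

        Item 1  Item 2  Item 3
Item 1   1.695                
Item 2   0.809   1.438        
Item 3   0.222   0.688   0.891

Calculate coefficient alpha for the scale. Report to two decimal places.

α = 0.69

Σσ²ᵢ = 1.695 + 1.438 + 0.891 = 4.024
Σ_{i<j} σ_ij = 1.719
σ²_total = 4.024 + 2 × 1.719 = 7.462
α = (k/(k−1))·(1 − Σσ²ᵢ/σ²_total) = (3/2)·(1 − 4.024/7.462) = 0.69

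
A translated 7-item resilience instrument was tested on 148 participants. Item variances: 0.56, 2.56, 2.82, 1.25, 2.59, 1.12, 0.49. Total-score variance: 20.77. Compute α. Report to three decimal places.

α = 0.527

ΣVar(i) = 0.56 + 2.56 + 2.82 + 1.25 + 2.59 + 1.12 + 0.49 = 11.39
α = (k/(k−1))·(1 − ΣVar(i)/Var(T)) = (7/6)·(1 − 11.39/20.77) = 0.527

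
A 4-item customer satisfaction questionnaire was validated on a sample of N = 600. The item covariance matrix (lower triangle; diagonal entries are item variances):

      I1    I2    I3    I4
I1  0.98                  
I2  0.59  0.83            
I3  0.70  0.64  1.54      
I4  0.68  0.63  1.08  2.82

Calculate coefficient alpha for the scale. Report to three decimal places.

coefficient alpha = 0.778

Σσᵢ² = 0.98 + 0.83 + 1.54 + 2.82 = 6.17
Sum of the distinct covariances = 4.32
Var(T) = 6.17 + 2 × 4.32 = 14.81
α = (k/(k−1))·(1 − Σσᵢ²/Var(T)) = (4/3)·(1 − 6.17/14.81) = 0.778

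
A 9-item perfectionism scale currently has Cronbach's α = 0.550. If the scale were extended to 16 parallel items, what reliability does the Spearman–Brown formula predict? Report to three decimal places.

predicted reliability = 0.685

Length factor m = 16/9 = 1.7778
α' = m·α / (1 + (m−1)·α)
   = 16/9 × 0.550 / (1 + (16/9 − 1) × 0.550)
   = 0.9778 / 1.4278 = 0.685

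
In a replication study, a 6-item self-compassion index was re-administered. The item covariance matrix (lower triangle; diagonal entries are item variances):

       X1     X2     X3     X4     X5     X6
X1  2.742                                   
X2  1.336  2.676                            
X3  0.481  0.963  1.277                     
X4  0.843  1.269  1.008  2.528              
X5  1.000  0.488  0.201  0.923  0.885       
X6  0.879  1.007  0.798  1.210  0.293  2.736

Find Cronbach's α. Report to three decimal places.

Cronbach's α = 0.797

sum of item variances = 2.742 + 2.676 + 1.277 + 2.528 + 0.885 + 2.736 = 12.844
Σ_{i<j} σ_ij = 12.699
σ²_T = 12.844 + 2 × 12.699 = 38.242
α = (k/(k−1))·(1 − sum of item variances/σ²_T) = (6/5)·(1 − 12.844/38.242) = 0.797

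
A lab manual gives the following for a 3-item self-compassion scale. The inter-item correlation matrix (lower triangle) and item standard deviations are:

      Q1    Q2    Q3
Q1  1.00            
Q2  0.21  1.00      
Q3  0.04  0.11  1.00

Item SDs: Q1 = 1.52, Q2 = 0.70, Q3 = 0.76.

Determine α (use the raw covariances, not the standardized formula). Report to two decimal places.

α = 0.24

Σσ²ᵢ = 1.52² + 0.70² + 0.76² = 3.3780
Covariances σ_ij = r_ij · s_i · s_j:
  σ(Q1,Q2) = 0.21 × 1.52 × 0.70 = 0.2234
  σ(Q1,Q3) = 0.04 × 1.52 × 0.76 = 0.0462
  σ(Q2,Q3) = 0.11 × 0.70 × 0.76 = 0.0585
σ²_T = Σσ²ᵢ + 2·Σσ_ij = 3.3780 + 2 × 0.3281 = 4.0342
α = (3/2)·(1 − 3.3780/4.0342) = 0.24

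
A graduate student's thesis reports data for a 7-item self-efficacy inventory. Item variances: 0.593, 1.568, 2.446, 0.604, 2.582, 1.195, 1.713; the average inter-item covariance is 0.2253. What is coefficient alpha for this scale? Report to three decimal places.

coefficient alpha = 0.548

Σσ²ᵢ = 0.593 + 1.568 + 2.446 + 0.604 + 2.582 + 1.195 + 1.713 = 10.701
Sum of the 21 distinct covariances = 21 × 0.2253 = 4.7313
σ²_total = Σσ²ᵢ + 2·Σcov = 10.701 + 2 × 4.7313 = 20.1636
α = (7/6)·(1 − 10.701/20.1636) = 0.548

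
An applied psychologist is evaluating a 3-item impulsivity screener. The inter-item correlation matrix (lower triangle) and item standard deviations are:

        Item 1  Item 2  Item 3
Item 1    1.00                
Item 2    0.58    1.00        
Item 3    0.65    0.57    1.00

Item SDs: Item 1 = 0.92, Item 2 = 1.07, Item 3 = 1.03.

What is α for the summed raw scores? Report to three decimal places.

α = 0.815

Σσ²ᵢ = 0.92² + 1.07² + 1.03² = 3.0522
Covariances σ_ij = r_ij · s_i · s_j:
  σ(Item 1,Item 2) = 0.58 × 0.92 × 1.07 = 0.5710
  σ(Item 1,Item 3) = 0.65 × 0.92 × 1.03 = 0.6159
  σ(Item 2,Item 3) = 0.57 × 1.07 × 1.03 = 0.6282
σ²_T = Σσ²ᵢ + 2·Σσ_ij = 3.0522 + 2 × 1.8151 = 6.6824
α = (3/2)·(1 − 3.0522/6.6824) = 0.815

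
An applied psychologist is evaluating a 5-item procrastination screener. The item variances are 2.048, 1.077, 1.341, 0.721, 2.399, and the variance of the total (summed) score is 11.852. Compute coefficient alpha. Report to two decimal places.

α = 0.45

ΣVar(i) = 2.048 + 1.077 + 1.341 + 0.721 + 2.399 = 7.586
α = (k/(k−1))·(1 − ΣVar(i)/total variance) = (5/4)·(1 − 7.586/11.852) = 0.45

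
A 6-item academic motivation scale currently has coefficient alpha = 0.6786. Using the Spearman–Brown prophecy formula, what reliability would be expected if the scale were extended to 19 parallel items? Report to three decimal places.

Length factor m = 19/6 = 3.1667
α' = m·α / (1 + (m−1)·α)
   = 19/6 × 0.6786 / (1 + (19/6 − 1) × 0.6786)
   = 2.1489 / 2.4703 = 0.870

predicted reliability = 0.870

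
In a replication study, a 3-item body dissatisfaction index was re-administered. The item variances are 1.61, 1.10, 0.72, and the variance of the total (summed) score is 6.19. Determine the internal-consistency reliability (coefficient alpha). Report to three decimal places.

coefficient alpha = 0.669

ΣVar(i) = 1.61 + 1.10 + 0.72 = 3.43
α = (k/(k−1))·(1 − ΣVar(i)/Var(T)) = (3/2)·(1 − 3.43/6.19) = 0.669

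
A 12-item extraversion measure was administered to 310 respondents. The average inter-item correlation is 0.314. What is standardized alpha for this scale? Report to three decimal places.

standardized alpha = 0.846

Standardized α = k·r̄ / (1 + (k−1)·r̄) = 12 × 0.314 / (1 + 11 × 0.314)
  = 3.7680 / 4.4540 = 0.846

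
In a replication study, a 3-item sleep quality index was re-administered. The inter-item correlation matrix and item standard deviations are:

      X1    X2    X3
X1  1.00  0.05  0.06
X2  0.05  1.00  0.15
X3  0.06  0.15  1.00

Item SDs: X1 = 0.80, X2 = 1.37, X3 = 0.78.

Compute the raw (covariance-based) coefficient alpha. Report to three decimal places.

Σσ²ᵢ = 0.80² + 1.37² + 0.78² = 3.1253
Covariances σ_ij = r_ij · s_i · s_j:
  σ(X1,X2) = 0.05 × 0.80 × 1.37 = 0.0548
  σ(X1,X3) = 0.06 × 0.80 × 0.78 = 0.0374
  σ(X2,X3) = 0.15 × 1.37 × 0.78 = 0.1603
σ²_T = Σσ²ᵢ + 2·Σσ_ij = 3.1253 + 2 × 0.2525 = 3.6303
α = (3/2)·(1 − 3.1253/3.6303) = 0.209

coefficient alpha = 0.209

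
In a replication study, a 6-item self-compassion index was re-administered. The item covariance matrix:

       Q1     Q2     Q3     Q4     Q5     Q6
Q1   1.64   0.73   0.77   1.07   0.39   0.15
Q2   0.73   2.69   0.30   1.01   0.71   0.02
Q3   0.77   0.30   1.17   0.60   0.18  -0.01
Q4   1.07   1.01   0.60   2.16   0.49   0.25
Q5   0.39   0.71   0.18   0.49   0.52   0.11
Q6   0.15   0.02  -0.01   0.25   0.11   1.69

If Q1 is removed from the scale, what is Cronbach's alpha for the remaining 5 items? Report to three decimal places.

Remaining items: Q2, Q3, Q4, Q5, Q6 (k = 5).
ΣVar(i) = 2.69 + 1.17 + 2.16 + 0.52 + 1.69 = 8.23
σ²_T = 8.23 + 2 × 3.66 = 15.55
α (item deleted) = (5/4)·(1 − 8.23/15.55) = 0.588

Cronbach's alpha = 0.588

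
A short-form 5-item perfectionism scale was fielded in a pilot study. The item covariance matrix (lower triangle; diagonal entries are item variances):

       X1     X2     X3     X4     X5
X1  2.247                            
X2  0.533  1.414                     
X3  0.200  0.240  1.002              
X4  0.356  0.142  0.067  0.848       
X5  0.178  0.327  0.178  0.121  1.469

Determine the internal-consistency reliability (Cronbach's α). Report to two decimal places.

Σσᵢ² = 2.247 + 1.414 + 1.002 + 0.848 + 1.469 = 6.980
Σ_{i<j} σ_ij = 2.342
Var(T) = 6.980 + 2 × 2.342 = 11.664
α = (k/(k−1))·(1 − Σσᵢ²/Var(T)) = (5/4)·(1 − 6.980/11.664) = 0.50

Cronbach's α = 0.50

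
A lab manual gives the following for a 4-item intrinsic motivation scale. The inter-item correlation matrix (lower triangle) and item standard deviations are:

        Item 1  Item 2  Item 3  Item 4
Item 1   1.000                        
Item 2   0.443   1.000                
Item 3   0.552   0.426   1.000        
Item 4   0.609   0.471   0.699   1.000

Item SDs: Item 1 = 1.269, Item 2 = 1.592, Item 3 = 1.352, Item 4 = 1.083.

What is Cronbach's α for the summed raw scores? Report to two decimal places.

Cronbach's α = 0.80

Σσ²ᵢ = 1.269² + 1.592² + 1.352² + 1.083² = 7.1456
Covariances σ_ij = r_ij · s_i · s_j:
  σ(Item 1,Item 2) = 0.443 × 1.269 × 1.592 = 0.8950
  σ(Item 1,Item 3) = 0.552 × 1.269 × 1.352 = 0.9471
  σ(Item 1,Item 4) = 0.609 × 1.269 × 1.083 = 0.8370
  σ(Item 2,Item 3) = 0.426 × 1.592 × 1.352 = 0.9169
  σ(Item 2,Item 4) = 0.471 × 1.592 × 1.083 = 0.8121
  σ(Item 3,Item 4) = 0.699 × 1.352 × 1.083 = 1.0235
σ²_T = Σσ²ᵢ + 2·Σσ_ij = 7.1456 + 2 × 5.4316 = 18.0088
α = (4/3)·(1 − 7.1456/18.0088) = 0.80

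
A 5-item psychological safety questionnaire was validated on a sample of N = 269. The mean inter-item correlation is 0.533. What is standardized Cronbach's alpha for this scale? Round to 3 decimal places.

standardized Cronbach's alpha = 0.851

Standardized α = k·r̄ / (1 + (k−1)·r̄) = 5 × 0.533 / (1 + 4 × 0.533)
  = 2.6650 / 3.1320 = 0.851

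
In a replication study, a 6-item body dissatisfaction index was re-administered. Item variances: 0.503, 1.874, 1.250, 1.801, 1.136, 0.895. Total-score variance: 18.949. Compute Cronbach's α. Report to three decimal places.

Σσ²ᵢ = 0.503 + 1.874 + 1.250 + 1.801 + 1.136 + 0.895 = 7.459
α = (k/(k−1))·(1 − Σσ²ᵢ/total variance) = (6/5)·(1 − 7.459/18.949) = 0.728

α = 0.728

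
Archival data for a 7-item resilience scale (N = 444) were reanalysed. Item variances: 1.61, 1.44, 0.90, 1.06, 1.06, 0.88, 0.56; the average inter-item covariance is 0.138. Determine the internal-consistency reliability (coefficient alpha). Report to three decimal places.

sum of item variances = 1.61 + 1.44 + 0.90 + 1.06 + 1.06 + 0.88 + 0.56 = 7.51
Sum of the 21 distinct covariances = 21 × 0.138 = 2.898
total variance = sum of item variances + 2·Σcov = 7.51 + 2 × 2.898 = 13.306
α = (7/6)·(1 − 7.51/13.306) = 0.508

coefficient alpha = 0.508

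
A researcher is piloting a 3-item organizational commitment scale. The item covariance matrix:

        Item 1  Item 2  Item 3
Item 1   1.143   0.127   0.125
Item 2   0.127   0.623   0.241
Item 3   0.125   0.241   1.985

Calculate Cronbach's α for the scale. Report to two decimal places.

Σσᵢ² = 1.143 + 0.623 + 1.985 = 3.751
Sum of off-diagonal covariances = 0.493
σ²_T = 3.751 + 2 × 0.493 = 4.737
α = (k/(k−1))·(1 − Σσᵢ²/σ²_T) = (3/2)·(1 − 3.751/4.737) = 0.31

Cronbach's α = 0.31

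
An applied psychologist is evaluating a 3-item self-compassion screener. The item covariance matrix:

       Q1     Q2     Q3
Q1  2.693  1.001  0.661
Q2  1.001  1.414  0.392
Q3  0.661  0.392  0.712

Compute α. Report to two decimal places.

α = 0.69

Σσᵢ² = 2.693 + 1.414 + 0.712 = 4.819
Sum of off-diagonal covariances = 2.054
total variance = 4.819 + 2 × 2.054 = 8.927
α = (k/(k−1))·(1 − Σσᵢ²/total variance) = (3/2)·(1 − 4.819/8.927) = 0.69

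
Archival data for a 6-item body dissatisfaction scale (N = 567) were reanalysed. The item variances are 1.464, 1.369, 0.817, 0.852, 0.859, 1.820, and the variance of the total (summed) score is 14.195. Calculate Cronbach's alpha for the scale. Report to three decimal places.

ΣVar(i) = 1.464 + 1.369 + 0.817 + 0.852 + 0.859 + 1.820 = 7.181
α = (k/(k−1))·(1 − ΣVar(i)/Var(T)) = (6/5)·(1 − 7.181/14.195) = 0.593

Cronbach's alpha = 0.593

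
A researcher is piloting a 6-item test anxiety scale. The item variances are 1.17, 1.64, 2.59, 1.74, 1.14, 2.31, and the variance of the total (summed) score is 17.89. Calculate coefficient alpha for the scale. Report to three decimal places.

α = 0.490

Σσ²ᵢ = 1.17 + 1.64 + 2.59 + 1.74 + 1.14 + 2.31 = 10.59
α = (k/(k−1))·(1 − Σσ²ᵢ/σ²_total) = (6/5)·(1 − 10.59/17.89) = 0.490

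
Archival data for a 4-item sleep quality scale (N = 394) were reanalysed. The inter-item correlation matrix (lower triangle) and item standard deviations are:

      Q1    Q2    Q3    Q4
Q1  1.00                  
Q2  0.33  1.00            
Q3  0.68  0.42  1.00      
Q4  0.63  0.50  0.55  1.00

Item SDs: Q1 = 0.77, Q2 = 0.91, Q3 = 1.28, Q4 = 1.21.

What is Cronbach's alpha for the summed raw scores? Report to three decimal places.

Σσ²ᵢ = 0.77² + 0.91² + 1.28² + 1.21² = 4.5235
Covariances σ_ij = r_ij · s_i · s_j:
  σ(Q1,Q2) = 0.33 × 0.77 × 0.91 = 0.2312
  σ(Q1,Q3) = 0.68 × 0.77 × 1.28 = 0.6702
  σ(Q1,Q4) = 0.63 × 0.77 × 1.21 = 0.5870
  σ(Q2,Q3) = 0.42 × 0.91 × 1.28 = 0.4892
  σ(Q2,Q4) = 0.50 × 0.91 × 1.21 = 0.5505
  σ(Q3,Q4) = 0.55 × 1.28 × 1.21 = 0.8518
σ²_T = Σσ²ᵢ + 2·Σσ_ij = 4.5235 + 2 × 3.3799 = 11.2833
α = (4/3)·(1 − 4.5235/11.2833) = 0.799

α = 0.799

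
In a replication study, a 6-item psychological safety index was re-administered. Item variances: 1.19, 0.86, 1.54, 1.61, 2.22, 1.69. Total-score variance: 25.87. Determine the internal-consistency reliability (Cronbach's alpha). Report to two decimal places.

Σσᵢ² = 1.19 + 0.86 + 1.54 + 1.61 + 2.22 + 1.69 = 9.11
α = (k/(k−1))·(1 − Σσᵢ²/Var(T)) = (6/5)·(1 − 9.11/25.87) = 0.78

Cronbach's alpha = 0.78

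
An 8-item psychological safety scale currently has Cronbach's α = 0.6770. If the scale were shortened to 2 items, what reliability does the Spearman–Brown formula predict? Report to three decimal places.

predicted reliability = 0.344

Length factor m = 2/8 = 0.2500
α' = m·α / (1 − (1−m)·α)
   = 2/8 × 0.6770 / (1 − (1 − 2/8) × 0.6770)
   = 0.1693 / 0.4922 = 0.344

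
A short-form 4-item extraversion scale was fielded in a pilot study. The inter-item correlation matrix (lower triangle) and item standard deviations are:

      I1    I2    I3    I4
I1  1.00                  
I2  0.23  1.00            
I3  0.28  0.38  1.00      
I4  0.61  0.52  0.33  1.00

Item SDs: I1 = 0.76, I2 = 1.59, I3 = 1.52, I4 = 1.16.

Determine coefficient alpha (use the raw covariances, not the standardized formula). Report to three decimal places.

Σσ²ᵢ = 0.76² + 1.59² + 1.52² + 1.16² = 6.7617
Covariances σ_ij = r_ij · s_i · s_j:
  σ(I1,I2) = 0.23 × 0.76 × 1.59 = 0.2779
  σ(I1,I3) = 0.28 × 0.76 × 1.52 = 0.3235
  σ(I1,I4) = 0.61 × 0.76 × 1.16 = 0.5378
  σ(I2,I3) = 0.38 × 1.59 × 1.52 = 0.9184
  σ(I2,I4) = 0.52 × 1.59 × 1.16 = 0.9591
  σ(I3,I4) = 0.33 × 1.52 × 1.16 = 0.5819
σ²_T = Σσ²ᵢ + 2·Σσ_ij = 6.7617 + 2 × 3.5986 = 13.9589
α = (4/3)·(1 − 6.7617/13.9589) = 0.687

α = 0.687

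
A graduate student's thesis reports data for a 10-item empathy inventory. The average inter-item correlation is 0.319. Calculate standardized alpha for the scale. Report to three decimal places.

Standardized α = k·r̄ / (1 + (k−1)·r̄) = 10 × 0.319 / (1 + 9 × 0.319)
  = 3.1900 / 3.8710 = 0.824

standardized alpha = 0.824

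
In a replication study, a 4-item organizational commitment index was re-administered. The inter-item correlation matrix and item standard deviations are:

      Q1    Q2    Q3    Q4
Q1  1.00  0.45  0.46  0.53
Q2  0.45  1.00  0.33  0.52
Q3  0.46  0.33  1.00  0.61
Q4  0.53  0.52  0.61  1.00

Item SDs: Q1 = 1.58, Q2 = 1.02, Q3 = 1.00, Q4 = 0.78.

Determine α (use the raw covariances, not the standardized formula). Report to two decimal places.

α = 0.75

Σσ²ᵢ = 1.58² + 1.02² + 1.00² + 0.78² = 5.1452
Covariances σ_ij = r_ij · s_i · s_j:
  σ(Q1,Q2) = 0.45 × 1.58 × 1.02 = 0.7252
  σ(Q1,Q3) = 0.46 × 1.58 × 1.00 = 0.7268
  σ(Q1,Q4) = 0.53 × 1.58 × 0.78 = 0.6532
  σ(Q2,Q3) = 0.33 × 1.02 × 1.00 = 0.3366
  σ(Q2,Q4) = 0.52 × 1.02 × 0.78 = 0.4137
  σ(Q3,Q4) = 0.61 × 1.00 × 0.78 = 0.4758
σ²_T = Σσ²ᵢ + 2·Σσ_ij = 5.1452 + 2 × 3.3313 = 11.8078
α = (4/3)·(1 − 5.1452/11.8078) = 0.75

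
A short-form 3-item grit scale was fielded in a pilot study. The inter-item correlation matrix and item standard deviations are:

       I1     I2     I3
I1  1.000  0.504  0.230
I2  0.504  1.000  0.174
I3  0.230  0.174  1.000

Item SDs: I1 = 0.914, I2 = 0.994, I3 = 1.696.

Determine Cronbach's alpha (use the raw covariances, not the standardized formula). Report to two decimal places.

α = 0.48

Σσ²ᵢ = 0.914² + 0.994² + 1.696² = 4.6998
Covariances σ_ij = r_ij · s_i · s_j:
  σ(I1,I2) = 0.504 × 0.914 × 0.994 = 0.4579
  σ(I1,I3) = 0.230 × 0.914 × 1.696 = 0.3565
  σ(I2,I3) = 0.174 × 0.994 × 1.696 = 0.2933
σ²_T = Σσ²ᵢ + 2·Σσ_ij = 4.6998 + 2 × 1.1077 = 6.9152
α = (3/2)·(1 − 4.6998/6.9152) = 0.48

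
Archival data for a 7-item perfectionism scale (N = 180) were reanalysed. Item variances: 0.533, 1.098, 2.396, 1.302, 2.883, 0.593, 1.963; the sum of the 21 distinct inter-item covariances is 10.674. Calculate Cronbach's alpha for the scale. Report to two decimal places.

Σσ²ᵢ = 0.533 + 1.098 + 2.396 + 1.302 + 2.883 + 0.593 + 1.963 = 10.768
Sum of distinct covariances = 10.674
σ²_total = Σσ²ᵢ + 2·Σcov = 10.768 + 2 × 10.674 = 32.116
α = (7/6)·(1 − 10.768/32.116) = 0.78

Cronbach's alpha = 0.78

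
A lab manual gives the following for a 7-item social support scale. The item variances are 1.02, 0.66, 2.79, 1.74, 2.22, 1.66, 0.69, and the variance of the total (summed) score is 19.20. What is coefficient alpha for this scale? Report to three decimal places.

Σσ²ᵢ = 1.02 + 0.66 + 2.79 + 1.74 + 2.22 + 1.66 + 0.69 = 10.78
α = (k/(k−1))·(1 − Σσ²ᵢ/total variance) = (7/6)·(1 − 10.78/19.20) = 0.512

α = 0.512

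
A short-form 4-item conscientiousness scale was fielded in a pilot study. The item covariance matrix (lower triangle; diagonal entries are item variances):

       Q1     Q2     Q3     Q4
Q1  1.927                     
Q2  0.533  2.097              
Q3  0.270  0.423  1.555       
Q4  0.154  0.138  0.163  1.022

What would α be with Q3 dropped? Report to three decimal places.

Remaining items: Q1, Q2, Q4 (k = 3).
Σσᵢ² = 1.927 + 2.097 + 1.022 = 5.046
Var(T) = 5.046 + 2 × 0.825 = 6.696
α (item deleted) = (3/2)·(1 − 5.046/6.696) = 0.370

α = 0.370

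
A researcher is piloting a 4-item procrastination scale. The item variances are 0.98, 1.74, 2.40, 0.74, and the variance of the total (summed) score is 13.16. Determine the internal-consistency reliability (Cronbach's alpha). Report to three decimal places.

sum of item variances = 0.98 + 1.74 + 2.40 + 0.74 = 5.86
α = (k/(k−1))·(1 − sum of item variances/Var(T)) = (4/3)·(1 − 5.86/13.16) = 0.740

α = 0.740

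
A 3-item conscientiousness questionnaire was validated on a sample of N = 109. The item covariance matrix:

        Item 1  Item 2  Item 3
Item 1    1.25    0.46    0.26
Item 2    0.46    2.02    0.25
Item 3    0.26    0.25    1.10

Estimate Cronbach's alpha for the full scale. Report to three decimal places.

Σσᵢ² = 1.25 + 2.02 + 1.10 = 4.37
Σ_{i<j} σ_ij = 0.97
σ²_total = 4.37 + 2 × 0.97 = 6.31
α = (k/(k−1))·(1 − Σσᵢ²/σ²_total) = (3/2)·(1 − 4.37/6.31) = 0.461

Cronbach's alpha = 0.461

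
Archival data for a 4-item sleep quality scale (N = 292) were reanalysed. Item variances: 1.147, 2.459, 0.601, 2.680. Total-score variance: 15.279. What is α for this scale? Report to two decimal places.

α = 0.73

sum of item variances = 1.147 + 2.459 + 0.601 + 2.680 = 6.887
α = (k/(k−1))·(1 − sum of item variances/σ²_total) = (4/3)·(1 − 6.887/15.279) = 0.73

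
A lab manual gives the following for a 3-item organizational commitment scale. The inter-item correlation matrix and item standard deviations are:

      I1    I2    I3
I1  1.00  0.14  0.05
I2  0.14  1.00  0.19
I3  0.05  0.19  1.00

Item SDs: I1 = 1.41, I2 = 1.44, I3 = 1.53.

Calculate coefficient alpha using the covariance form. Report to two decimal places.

Σσ²ᵢ = 1.41² + 1.44² + 1.53² = 6.4026
Covariances σ_ij = r_ij · s_i · s_j:
  σ(I1,I2) = 0.14 × 1.41 × 1.44 = 0.2843
  σ(I1,I3) = 0.05 × 1.41 × 1.53 = 0.1079
  σ(I2,I3) = 0.19 × 1.44 × 1.53 = 0.4186
σ²_T = Σσ²ᵢ + 2·Σσ_ij = 6.4026 + 2 × 0.8108 = 8.0242
α = (3/2)·(1 − 6.4026/8.0242) = 0.30

α = 0.30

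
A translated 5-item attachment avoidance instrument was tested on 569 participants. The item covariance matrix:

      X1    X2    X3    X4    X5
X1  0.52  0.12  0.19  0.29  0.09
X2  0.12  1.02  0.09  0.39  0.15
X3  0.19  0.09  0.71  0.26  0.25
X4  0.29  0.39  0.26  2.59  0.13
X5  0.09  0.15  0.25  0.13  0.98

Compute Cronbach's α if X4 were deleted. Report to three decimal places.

α = 0.474

Remaining items: X1, X2, X3, X5 (k = 4).
Σσᵢ² = 0.52 + 1.02 + 0.71 + 0.98 = 3.23
total variance = 3.23 + 2 × 0.89 = 5.01
α (item deleted) = (4/3)·(1 − 3.23/5.01) = 0.474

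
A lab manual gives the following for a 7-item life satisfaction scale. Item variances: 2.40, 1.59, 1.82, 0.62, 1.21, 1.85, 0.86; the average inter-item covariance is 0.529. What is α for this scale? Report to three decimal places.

Σσᵢ² = 2.40 + 1.59 + 1.82 + 0.62 + 1.21 + 1.85 + 0.86 = 10.35
Sum of the 21 distinct covariances = 21 × 0.529 = 11.109
total variance = Σσᵢ² + 2·Σcov = 10.35 + 2 × 11.109 = 32.568
α = (7/6)·(1 − 10.35/32.568) = 0.796

α = 0.796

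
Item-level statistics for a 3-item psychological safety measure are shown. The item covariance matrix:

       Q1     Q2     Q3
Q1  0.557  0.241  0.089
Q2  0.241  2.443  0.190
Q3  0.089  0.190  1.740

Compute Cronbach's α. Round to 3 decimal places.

ΣVar(i) = 0.557 + 2.443 + 1.740 = 4.740
Σ_{i<j} σ_ij = 0.520
total variance = 4.740 + 2 × 0.520 = 5.780
α = (k/(k−1))·(1 − ΣVar(i)/total variance) = (3/2)·(1 − 4.740/5.780) = 0.270

Cronbach's α = 0.270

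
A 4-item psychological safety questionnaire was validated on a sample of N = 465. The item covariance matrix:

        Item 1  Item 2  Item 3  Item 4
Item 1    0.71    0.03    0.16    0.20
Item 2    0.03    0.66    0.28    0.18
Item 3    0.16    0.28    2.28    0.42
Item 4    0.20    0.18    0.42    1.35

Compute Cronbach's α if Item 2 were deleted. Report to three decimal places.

Remaining items: Item 1, Item 3, Item 4 (k = 3).
Σσᵢ² = 0.71 + 2.28 + 1.35 = 4.34
Var(T) = 4.34 + 2 × 0.78 = 5.90
α (item deleted) = (3/2)·(1 − 4.34/5.90) = 0.397

Cronbach's α = 0.397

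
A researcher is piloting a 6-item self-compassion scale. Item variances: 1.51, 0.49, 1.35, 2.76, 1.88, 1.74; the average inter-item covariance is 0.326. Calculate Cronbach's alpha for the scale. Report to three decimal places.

α = 0.602

ΣVar(i) = 1.51 + 0.49 + 1.35 + 2.76 + 1.88 + 1.74 = 9.73
Sum of the 15 distinct covariances = 15 × 0.326 = 4.890
total variance = ΣVar(i) + 2·Σcov = 9.73 + 2 × 4.890 = 19.510
α = (6/5)·(1 − 9.73/19.510) = 0.602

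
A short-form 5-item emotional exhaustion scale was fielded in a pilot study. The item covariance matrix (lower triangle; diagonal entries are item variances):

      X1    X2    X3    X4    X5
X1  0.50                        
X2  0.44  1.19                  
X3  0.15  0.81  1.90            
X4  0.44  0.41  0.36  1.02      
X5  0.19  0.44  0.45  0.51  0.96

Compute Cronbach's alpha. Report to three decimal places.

α = 0.752

sum of item variances = 0.50 + 1.19 + 1.90 + 1.02 + 0.96 = 5.57
Sum of the distinct covariances = 4.20
σ²_T = 5.57 + 2 × 4.20 = 13.97
α = (k/(k−1))·(1 − sum of item variances/σ²_T) = (5/4)·(1 − 5.57/13.97) = 0.752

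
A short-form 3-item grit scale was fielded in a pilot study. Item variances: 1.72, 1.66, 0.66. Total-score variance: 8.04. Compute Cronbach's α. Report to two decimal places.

Cronbach's α = 0.75

sum of item variances = 1.72 + 1.66 + 0.66 = 4.04
α = (k/(k−1))·(1 − sum of item variances/total variance) = (3/2)·(1 − 4.04/8.04) = 0.75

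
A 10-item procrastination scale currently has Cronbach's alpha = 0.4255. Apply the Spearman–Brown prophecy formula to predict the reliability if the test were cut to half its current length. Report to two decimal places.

predicted reliability = 0.27

Length factor m = 1/2
α' = m·α / (1 − (1−m)·α)
   = 1/2 × 0.4255 / (1 − (1 − 1/2) × 0.4255)
   = 0.2127 / 0.7873 = 0.27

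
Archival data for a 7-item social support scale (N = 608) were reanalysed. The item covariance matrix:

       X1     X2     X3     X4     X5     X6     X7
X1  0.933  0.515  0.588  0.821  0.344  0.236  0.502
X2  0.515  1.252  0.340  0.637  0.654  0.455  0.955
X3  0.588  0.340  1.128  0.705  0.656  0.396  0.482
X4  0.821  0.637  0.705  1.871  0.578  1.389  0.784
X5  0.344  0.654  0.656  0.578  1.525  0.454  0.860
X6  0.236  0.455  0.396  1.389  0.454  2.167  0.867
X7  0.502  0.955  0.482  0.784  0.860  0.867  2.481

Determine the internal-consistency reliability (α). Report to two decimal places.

ΣVar(i) = 0.933 + 1.252 + 1.128 + 1.871 + 1.525 + 2.167 + 2.481 = 11.357
Sum of off-diagonal covariances = 13.218
Var(T) = 11.357 + 2 × 13.218 = 37.793
α = (k/(k−1))·(1 − ΣVar(i)/Var(T)) = (7/6)·(1 − 11.357/37.793) = 0.82

α = 0.82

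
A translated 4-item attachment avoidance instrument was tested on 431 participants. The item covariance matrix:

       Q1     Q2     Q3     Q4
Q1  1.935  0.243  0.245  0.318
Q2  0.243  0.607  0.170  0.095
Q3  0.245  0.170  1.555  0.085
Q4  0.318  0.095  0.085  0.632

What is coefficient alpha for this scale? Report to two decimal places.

coefficient alpha = 0.44

Σσᵢ² = 1.935 + 0.607 + 1.555 + 0.632 = 4.729
Sum of the distinct covariances = 1.156
Var(T) = 4.729 + 2 × 1.156 = 7.041
α = (k/(k−1))·(1 − Σσᵢ²/Var(T)) = (4/3)·(1 − 4.729/7.041) = 0.44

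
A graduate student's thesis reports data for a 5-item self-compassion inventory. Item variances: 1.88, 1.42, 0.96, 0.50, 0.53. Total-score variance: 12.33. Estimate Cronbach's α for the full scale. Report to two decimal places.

sum of item variances = 1.88 + 1.42 + 0.96 + 0.50 + 0.53 = 5.29
α = (k/(k−1))·(1 − sum of item variances/σ²_T) = (5/4)·(1 − 5.29/12.33) = 0.71

α = 0.71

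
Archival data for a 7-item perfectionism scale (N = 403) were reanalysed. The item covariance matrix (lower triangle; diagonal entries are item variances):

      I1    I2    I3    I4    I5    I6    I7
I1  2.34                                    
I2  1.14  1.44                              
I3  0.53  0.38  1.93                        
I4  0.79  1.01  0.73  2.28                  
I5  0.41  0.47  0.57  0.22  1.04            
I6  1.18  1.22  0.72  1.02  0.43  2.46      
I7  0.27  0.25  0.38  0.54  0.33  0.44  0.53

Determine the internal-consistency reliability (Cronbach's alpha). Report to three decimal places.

ΣVar(i) = 2.34 + 1.44 + 1.93 + 2.28 + 1.04 + 2.46 + 0.53 = 12.02
Sum of off-diagonal covariances = 13.03
σ²_T = 12.02 + 2 × 13.03 = 38.08
α = (k/(k−1))·(1 − ΣVar(i)/σ²_T) = (7/6)·(1 − 12.02/38.08) = 0.798

α = 0.798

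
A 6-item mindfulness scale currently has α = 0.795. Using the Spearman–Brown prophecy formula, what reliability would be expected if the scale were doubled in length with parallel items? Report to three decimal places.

predicted reliability = 0.886

Length factor m = 2
α' = m·α / (1 + (m−1)·α)
   = 2 × 0.795 / (1 + (2 − 1) × 0.795)
   = 1.5900 / 1.7950 = 0.886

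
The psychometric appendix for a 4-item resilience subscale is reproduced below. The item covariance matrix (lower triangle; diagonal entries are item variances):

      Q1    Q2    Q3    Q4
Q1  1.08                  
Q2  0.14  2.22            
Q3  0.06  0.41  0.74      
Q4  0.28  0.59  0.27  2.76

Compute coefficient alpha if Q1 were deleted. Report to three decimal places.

Remaining items: Q2, Q3, Q4 (k = 3).
sum of item variances = 2.22 + 0.74 + 2.76 = 5.72
Var(T) = 5.72 + 2 × 1.27 = 8.26
α (item deleted) = (3/2)·(1 − 5.72/8.26) = 0.461

coefficient alpha = 0.461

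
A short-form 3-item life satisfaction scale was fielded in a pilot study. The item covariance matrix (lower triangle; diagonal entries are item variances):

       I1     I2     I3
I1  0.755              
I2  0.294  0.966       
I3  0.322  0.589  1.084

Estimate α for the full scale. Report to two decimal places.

α = 0.69

Σσᵢ² = 0.755 + 0.966 + 1.084 = 2.805
Sum of off-diagonal covariances = 1.205
Var(T) = 2.805 + 2 × 1.205 = 5.215
α = (k/(k−1))·(1 − Σσᵢ²/Var(T)) = (3/2)·(1 − 2.805/5.215) = 0.69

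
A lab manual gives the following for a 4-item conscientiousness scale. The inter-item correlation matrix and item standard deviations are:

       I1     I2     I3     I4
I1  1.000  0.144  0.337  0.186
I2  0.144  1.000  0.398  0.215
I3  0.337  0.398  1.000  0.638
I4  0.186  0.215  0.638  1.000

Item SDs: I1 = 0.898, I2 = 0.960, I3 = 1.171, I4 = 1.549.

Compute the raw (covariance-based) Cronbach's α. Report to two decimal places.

Σσ²ᵢ = 0.898² + 0.960² + 1.171² + 1.549² = 5.4986
Covariances σ_ij = r_ij · s_i · s_j:
  σ(I1,I2) = 0.144 × 0.898 × 0.960 = 0.1241
  σ(I1,I3) = 0.337 × 0.898 × 1.171 = 0.3544
  σ(I1,I4) = 0.186 × 0.898 × 1.549 = 0.2587
  σ(I2,I3) = 0.398 × 0.960 × 1.171 = 0.4474
  σ(I2,I4) = 0.215 × 0.960 × 1.549 = 0.3197
  σ(I3,I4) = 0.638 × 1.171 × 1.549 = 1.1573
σ²_T = Σσ²ᵢ + 2·Σσ_ij = 5.4986 + 2 × 2.6616 = 10.8218
α = (4/3)·(1 − 5.4986/10.8218) = 0.66

α = 0.66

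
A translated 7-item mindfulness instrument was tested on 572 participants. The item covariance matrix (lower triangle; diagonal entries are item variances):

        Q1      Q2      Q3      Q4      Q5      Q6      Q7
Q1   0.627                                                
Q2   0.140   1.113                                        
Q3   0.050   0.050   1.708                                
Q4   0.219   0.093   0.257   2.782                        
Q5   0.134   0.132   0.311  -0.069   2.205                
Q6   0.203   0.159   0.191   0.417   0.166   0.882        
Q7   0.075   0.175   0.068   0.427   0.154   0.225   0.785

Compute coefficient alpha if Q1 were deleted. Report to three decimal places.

coefficient alpha = 0.441

Remaining items: Q2, Q3, Q4, Q5, Q6, Q7 (k = 6).
ΣVar(i) = 1.113 + 1.708 + 2.782 + 2.205 + 0.882 + 0.785 = 9.475
Var(T) = 9.475 + 2 × 2.756 = 14.987
α (item deleted) = (6/5)·(1 − 9.475/14.987) = 0.441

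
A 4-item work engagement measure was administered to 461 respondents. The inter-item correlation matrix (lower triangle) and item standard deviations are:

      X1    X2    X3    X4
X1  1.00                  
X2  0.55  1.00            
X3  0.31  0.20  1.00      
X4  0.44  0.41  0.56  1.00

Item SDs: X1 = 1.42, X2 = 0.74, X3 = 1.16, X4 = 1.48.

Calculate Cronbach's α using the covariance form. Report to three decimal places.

Σσ²ᵢ = 1.42² + 0.74² + 1.16² + 1.48² = 6.1000
Covariances σ_ij = r_ij · s_i · s_j:
  σ(X1,X2) = 0.55 × 1.42 × 0.74 = 0.5779
  σ(X1,X3) = 0.31 × 1.42 × 1.16 = 0.5106
  σ(X1,X4) = 0.44 × 1.42 × 1.48 = 0.9247
  σ(X2,X3) = 0.20 × 0.74 × 1.16 = 0.1717
  σ(X2,X4) = 0.41 × 0.74 × 1.48 = 0.4490
  σ(X3,X4) = 0.56 × 1.16 × 1.48 = 0.9614
σ²_T = Σσ²ᵢ + 2·Σσ_ij = 6.1000 + 2 × 3.5953 = 13.2906
α = (4/3)·(1 − 6.1000/13.2906) = 0.721

Cronbach's α = 0.721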